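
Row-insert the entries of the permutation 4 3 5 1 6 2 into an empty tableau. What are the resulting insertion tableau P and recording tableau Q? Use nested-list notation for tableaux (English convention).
P = [[1, 2, 6], [3, 5], [4]], Q = [[1, 3, 5], [2, 6], [4]]

Insert each entry of the permutation into P by Schensted row insertion, recording in Q the position of each new cell.

Insert 4: appended to row 1. P = [[4]].
Insert 3: 3 bumps 4 from row 1; 4 starts row 2. P = [[3], [4]].
Insert 5: appended to row 1. P = [[3, 5], [4]].
Insert 1: 1 bumps 3 from row 1; 3 bumps 4 from row 2; 4 starts row 3. P = [[1, 5], [3], [4]].
Insert 6: appended to row 1. P = [[1, 5, 6], [3], [4]].
Insert 2: 2 bumps 5 from row 1; 5 appends to row 2. P = [[1, 2, 6], [3, 5], [4]].

So P = [[1, 2, 6], [3, 5], [4]], Q = [[1, 3, 5], [2, 6], [4]].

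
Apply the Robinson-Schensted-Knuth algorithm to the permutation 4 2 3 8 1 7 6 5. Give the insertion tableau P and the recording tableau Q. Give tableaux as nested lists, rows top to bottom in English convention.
Insert each entry of the permutation into P by Schensted row insertion, recording in Q the position of each new cell.

Insert 4: appended to row 1. P = [[4]].
Insert 2: 2 bumps 4 from row 1; 4 starts row 2. P = [[2], [4]].
Insert 3: appended to row 1. P = [[2, 3], [4]].
Insert 8: appended to row 1. P = [[2, 3, 8], [4]].
Insert 1: 1 bumps 2 from row 1; 2 bumps 4 from row 2; 4 starts row 3. P = [[1, 3, 8], [2], [4]].
Insert 7: 7 bumps 8 from row 1; 8 appends to row 2. P = [[1, 3, 7], [2, 8], [4]].
Insert 6: 6 bumps 7 from row 1; 7 bumps 8 from row 2; 8 appends to row 3. P = [[1, 3, 6], [2, 7], [4, 8]].
Insert 5: 5 bumps 6 from row 1; 6 bumps 7 from row 2; 7 bumps 8 from row 3; 8 starts row 4. P = [[1, 3, 5], [2, 6], [4, 7], [8]].

So P = [[1, 3, 5], [2, 6], [4, 7], [8]], Q = [[1, 3, 4], [2, 6], [5, 7], [8]].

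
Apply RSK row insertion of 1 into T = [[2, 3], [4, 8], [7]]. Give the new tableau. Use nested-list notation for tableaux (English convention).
In row 1, 1 replaces 2 (the leftmost entry greater than 1); 2 is bumped to row 2. In row 2, 2 replaces 4 (the leftmost entry greater than 2); 4 is bumped to row 3. In row 3, 4 replaces 7 (the leftmost entry greater than 4); 7 is bumped to row 4. 7 starts a new row 4. The new tableau is [[1, 3], [2, 8], [4], [7]].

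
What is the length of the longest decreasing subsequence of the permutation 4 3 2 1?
4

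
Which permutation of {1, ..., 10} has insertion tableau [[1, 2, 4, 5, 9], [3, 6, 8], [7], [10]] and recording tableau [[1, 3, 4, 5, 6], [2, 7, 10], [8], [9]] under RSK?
Reverse the RSK construction: for i from n down to 1, find the cell of Q containing i, remove the entry at that cell from P, and reverse-bump it up through P; the value ejected from row 1 is w(i).

Step i=10: Q has 10 at row 2, column 3; remove 8 from row 2 of P and reverse-bump: 8 enters row 1 and ejects 5. So w(10) = 5. P is now [[1, 2, 4, 8, 9], [3, 6], [7], [10]].
Step i=9: Q has 9 at row 4, column 1; remove 10 from row 4 of P and reverse-bump: 10 enters row 3 and ejects 7; 7 enters row 2 and ejects 6; 6 enters row 1 and ejects 4. So w(9) = 4. P is now [[1, 2, 6, 8, 9], [3, 7], [10]].
Step i=8: Q has 8 at row 3, column 1; remove 10 from row 3 of P and reverse-bump: 10 enters row 2 and ejects 7; 7 enters row 1 and ejects 6. So w(8) = 6. P is now [[1, 2, 7, 8, 9], [3, 10]].
Step i=7: Q has 7 at row 2, column 2; remove 10 from row 2 of P and reverse-bump: 10 enters row 1 and ejects 9. So w(7) = 9. P is now [[1, 2, 7, 8, 10], [3]].
Step i=6: Q has 6 at row 1, column 5; remove that cell from P, ejecting 10. So w(6) = 10. P is now [[1, 2, 7, 8], [3]].
Step i=5: Q has 5 at row 1, column 4; remove that cell from P, ejecting 8. So w(5) = 8. P is now [[1, 2, 7], [3]].
Step i=4: Q has 4 at row 1, column 3; remove that cell from P, ejecting 7. So w(4) = 7. P is now [[1, 2], [3]].
Step i=3: Q has 3 at row 1, column 2; remove that cell from P, ejecting 2. So w(3) = 2. P is now [[1], [3]].
Step i=2: Q has 2 at row 2, column 1; remove 3 from row 2 of P and reverse-bump: 3 enters row 1 and ejects 1. So w(2) = 1. P is now [[3]].
Step i=1: Q has 1 at row 1, column 1; remove that cell from P, ejecting 3. So w(1) = 3. P is now [].

So w = 3 1 2 7 8 10 9 6 4 5.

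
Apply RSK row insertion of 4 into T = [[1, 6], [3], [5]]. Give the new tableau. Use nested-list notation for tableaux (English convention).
In row 1, 4 replaces 6 (the leftmost entry greater than 4); 6 is bumped to row 2. 6 is appended to row 2. The new tableau is [[1, 4], [3, 6], [5]].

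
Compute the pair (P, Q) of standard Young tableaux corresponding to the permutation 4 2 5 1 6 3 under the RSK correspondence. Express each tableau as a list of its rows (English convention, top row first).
P = [[1, 3, 6], [2, 5], [4]], Q = [[1, 3, 5], [2, 6], [4]]

Insert each entry of the permutation into P by Schensted row insertion, recording in Q the position of each new cell.

Insert 4: appended to row 1. P = [[4]].
Insert 2: 2 bumps 4 from row 1; 4 starts row 2. P = [[2], [4]].
Insert 5: appended to row 1. P = [[2, 5], [4]].
Insert 1: 1 bumps 2 from row 1; 2 bumps 4 from row 2; 4 starts row 3. P = [[1, 5], [2], [4]].
Insert 6: appended to row 1. P = [[1, 5, 6], [2], [4]].
Insert 3: 3 bumps 5 from row 1; 5 appends to row 2. P = [[1, 3, 6], [2, 5], [4]].

So P = [[1, 3, 6], [2, 5], [4]], Q = [[1, 3, 5], [2, 6], [4]].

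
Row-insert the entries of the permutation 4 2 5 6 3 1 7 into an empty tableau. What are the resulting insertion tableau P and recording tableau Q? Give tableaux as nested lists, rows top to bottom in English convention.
Insert each entry of the permutation into P by Schensted row insertion, recording in Q the position of each new cell.

Insert 4: appended to row 1. P = [[4]], Q = [[1]].
Insert 2: 2 bumps 4 from row 1; 4 starts row 2. P = [[2], [4]], Q = [[1], [2]].
Insert 5: appended to row 1. P = [[2, 5], [4]], Q = [[1, 3], [2]].
Insert 6: appended to row 1. P = [[2, 5, 6], [4]], Q = [[1, 3, 4], [2]].
Insert 3: 3 bumps 5 from row 1; 5 appends to row 2. P = [[2, 3, 6], [4, 5]], Q = [[1, 3, 4], [2, 5]].
Insert 1: 1 bumps 2 from row 1; 2 bumps 4 from row 2; 4 starts row 3. P = [[1, 3, 6], [2, 5], [4]], Q = [[1, 3, 4], [2, 5], [6]].
Insert 7: appended to row 1. P = [[1, 3, 6, 7], [2, 5], [4]], Q = [[1, 3, 4, 7], [2, 5], [6]].

So P = [[1, 3, 6, 7], [2, 5], [4]], Q = [[1, 3, 4, 7], [2, 5], [6]].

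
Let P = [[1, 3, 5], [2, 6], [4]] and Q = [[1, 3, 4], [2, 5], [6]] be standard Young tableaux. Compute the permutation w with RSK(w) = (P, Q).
Reverse the RSK construction: for i from n down to 1, find the cell of Q containing i, remove the entry at that cell from P, and reverse-bump it up through P; the value ejected from row 1 is w(i).

Step i=6: Q has 6 at row 3, column 1; remove 4 from row 3 of P and reverse-bump: 4 enters row 2 and ejects 2; 2 enters row 1 and ejects 1. So w(6) = 1. P is now [[2, 3, 5], [4, 6]].
Step i=5: Q has 5 at row 2, column 2; remove 6 from row 2 of P and reverse-bump: 6 enters row 1 and ejects 5. So w(5) = 5. P is now [[2, 3, 6], [4]].
Step i=4: Q has 4 at row 1, column 3; remove that cell from P, ejecting 6. So w(4) = 6. P is now [[2, 3], [4]].
Step i=3: Q has 3 at row 1, column 2; remove that cell from P, ejecting 3. So w(3) = 3. P is now [[2], [4]].
Step i=2: Q has 2 at row 2, column 1; remove 4 from row 2 of P and reverse-bump: 4 enters row 1 and ejects 2. So w(2) = 2. P is now [[4]].
Step i=1: Q has 1 at row 1, column 1; remove that cell from P, ejecting 4. So w(1) = 4. P is now [].

So w = 4 2 3 6 5 1.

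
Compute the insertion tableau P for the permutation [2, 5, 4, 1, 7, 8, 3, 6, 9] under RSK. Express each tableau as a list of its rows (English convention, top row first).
P = [[1, 3, 6, 8, 9], [2, 4, 7], [5]]

After inserting 2: P = [[2]].
After inserting 5: P = [[2, 5]].
After inserting 4: P = [[2, 4], [5]].
After inserting 1: P = [[1, 4], [2], [5]].
After inserting 7: P = [[1, 4, 7], [2], [5]].
After inserting 8: P = [[1, 4, 7, 8], [2], [5]].
After inserting 3: P = [[1, 3, 7, 8], [2, 4], [5]].
After inserting 6: P = [[1, 3, 6, 8], [2, 4, 7], [5]].
After inserting 9: P = [[1, 3, 6, 8, 9], [2, 4, 7], [5]].

So P = [[1, 3, 6, 8, 9], [2, 4, 7], [5]].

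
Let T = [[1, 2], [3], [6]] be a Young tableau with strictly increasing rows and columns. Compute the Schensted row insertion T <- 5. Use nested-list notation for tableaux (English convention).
5 is larger than every entry of row 1, so it is appended to row 1. The new tableau is [[1, 2, 5], [3], [6]].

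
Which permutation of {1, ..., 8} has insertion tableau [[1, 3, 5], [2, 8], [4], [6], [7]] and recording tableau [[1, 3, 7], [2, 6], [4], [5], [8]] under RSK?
7 6 8 4 2 3 5 1

Reverse RSK: for i = n, n-1, ..., 1, locate i in Q, remove the corresponding corner cell from P, and reverse-bump its entry up through P; the value ejected from row 1 is w(i).

So w = 7 6 8 4 2 3 5 1.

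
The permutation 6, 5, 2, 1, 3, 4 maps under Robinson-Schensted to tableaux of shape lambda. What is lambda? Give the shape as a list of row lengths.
[3, 1, 1, 1]

Row-insert each entry into an empty tableau.

After inserting 6: P = [[6]].
After inserting 5: P = [[5], [6]].
After inserting 2: P = [[2], [5], [6]].
After inserting 1: P = [[1], [2], [5], [6]].
After inserting 3: P = [[1, 3], [2], [5], [6]].
After inserting 4: P = [[1, 3, 4], [2], [5], [6]].

The final insertion tableau P = [[1, 3, 4], [2], [5], [6]] has shape [3, 1, 1, 1].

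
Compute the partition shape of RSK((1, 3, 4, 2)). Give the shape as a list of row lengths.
Row-insert each entry into an empty tableau.

After inserting 1: P = [[1]].
After inserting 3: P = [[1, 3]].
After inserting 4: P = [[1, 3, 4]].
After inserting 2: P = [[1, 2, 4], [3]].

The final insertion tableau P = [[1, 2, 4], [3]] has shape [3, 1].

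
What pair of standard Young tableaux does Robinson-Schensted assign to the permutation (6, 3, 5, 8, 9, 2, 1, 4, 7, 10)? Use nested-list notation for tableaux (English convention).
Insert each entry of the permutation into P by Schensted row insertion, recording in Q the position of each new cell.

Insert 6: appended to row 1. P = [[6]], Q = [[1]].
Insert 3: 3 bumps 6 from row 1; 6 starts row 2. P = [[3], [6]], Q = [[1], [2]].
Insert 5: appended to row 1. P = [[3, 5], [6]], Q = [[1, 3], [2]].
Insert 8: appended to row 1. P = [[3, 5, 8], [6]], Q = [[1, 3, 4], [2]].
Insert 9: appended to row 1. P = [[3, 5, 8, 9], [6]], Q = [[1, 3, 4, 5], [2]].
Insert 2: 2 bumps 3 from row 1; 3 bumps 6 from row 2; 6 starts row 3. P = [[2, 5, 8, 9], [3], [6]], Q = [[1, 3, 4, 5], [2], [6]].
Insert 1: 1 bumps 2 from row 1; 2 bumps 3 from row 2; 3 bumps 6 from row 3; 6 starts row 4. P = [[1, 5, 8, 9], [2], [3], [6]], Q = [[1, 3, 4, 5], [2], [6], [7]].
Insert 4: 4 bumps 5 from row 1; 5 appends to row 2. P = [[1, 4, 8, 9], [2, 5], [3], [6]], Q = [[1, 3, 4, 5], [2, 8], [6], [7]].
Insert 7: 7 bumps 8 from row 1; 8 appends to row 2. P = [[1, 4, 7, 9], [2, 5, 8], [3], [6]], Q = [[1, 3, 4, 5], [2, 8, 9], [6], [7]].
Insert 10: appended to row 1. P = [[1, 4, 7, 9, 10], [2, 5, 8], [3], [6]], Q = [[1, 3, 4, 5, 10], [2, 8, 9], [6], [7]].

So P = [[1, 4, 7, 9, 10], [2, 5, 8], [3], [6]], Q = [[1, 3, 4, 5, 10], [2, 8, 9], [6], [7]].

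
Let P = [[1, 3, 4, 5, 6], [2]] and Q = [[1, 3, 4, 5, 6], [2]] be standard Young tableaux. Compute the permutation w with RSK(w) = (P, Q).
Reverse RSK: for i = n, n-1, ..., 1, locate i in Q, remove the corresponding corner cell from P, and reverse-bump its entry up through P; the value ejected from row 1 is w(i).

So w = 2 1 3 4 5 6.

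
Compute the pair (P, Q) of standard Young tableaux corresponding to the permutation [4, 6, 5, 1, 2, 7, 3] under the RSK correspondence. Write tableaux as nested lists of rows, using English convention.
Insert each entry of the permutation into P by Schensted row insertion, recording in Q the position of each new cell.

Insert 4: appended to row 1. P = [[4]].
Insert 6: appended to row 1. P = [[4, 6]].
Insert 5: 5 bumps 6 from row 1; 6 starts row 2. P = [[4, 5], [6]].
Insert 1: 1 bumps 4 from row 1; 4 bumps 6 from row 2; 6 starts row 3. P = [[1, 5], [4], [6]].
Insert 2: 2 bumps 5 from row 1; 5 appends to row 2. P = [[1, 2], [4, 5], [6]].
Insert 7: appended to row 1. P = [[1, 2, 7], [4, 5], [6]].
Insert 3: 3 bumps 7 from row 1; 7 appends to row 2. P = [[1, 2, 3], [4, 5, 7], [6]].

So P = [[1, 2, 3], [4, 5, 7], [6]], Q = [[1, 2, 6], [3, 5, 7], [4]].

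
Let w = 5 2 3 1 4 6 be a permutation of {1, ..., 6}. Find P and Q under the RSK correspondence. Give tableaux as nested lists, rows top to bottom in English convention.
Insert each entry of the permutation into P by Schensted row insertion, recording in Q the position of each new cell.

Insert 5: appended to row 1. P = [[5]], Q = [[1]].
Insert 2: 2 bumps 5 from row 1; 5 starts row 2. P = [[2], [5]], Q = [[1], [2]].
Insert 3: appended to row 1. P = [[2, 3], [5]], Q = [[1, 3], [2]].
Insert 1: 1 bumps 2 from row 1; 2 bumps 5 from row 2; 5 starts row 3. P = [[1, 3], [2], [5]], Q = [[1, 3], [2], [4]].
Insert 4: appended to row 1. P = [[1, 3, 4], [2], [5]], Q = [[1, 3, 5], [2], [4]].
Insert 6: appended to row 1. P = [[1, 3, 4, 6], [2], [5]], Q = [[1, 3, 5, 6], [2], [4]].

So P = [[1, 3, 4, 6], [2], [5]], Q = [[1, 3, 5, 6], [2], [4]].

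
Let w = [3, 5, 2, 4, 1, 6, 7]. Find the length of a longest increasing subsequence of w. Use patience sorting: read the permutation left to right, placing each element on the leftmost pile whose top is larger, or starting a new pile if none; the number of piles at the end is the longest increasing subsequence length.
4

3: new pile. tops = [3]
5: new pile. tops = [3, 5]
2: onto pile 1 (replacing 3). tops = [2, 5]
4: onto pile 2 (replacing 5). tops = [2, 4]
1: onto pile 1 (replacing 2). tops = [1, 4]
6: new pile. tops = [1, 4, 6]
7: new pile. tops = [1, 4, 6, 7]

4 piles, so the longest increasing subsequence has length 4.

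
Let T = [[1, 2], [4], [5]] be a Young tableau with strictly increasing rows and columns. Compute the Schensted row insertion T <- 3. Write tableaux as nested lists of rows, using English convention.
3 is larger than every entry of row 1, so it is appended to row 1. The new tableau is [[1, 2, 3], [4], [5]].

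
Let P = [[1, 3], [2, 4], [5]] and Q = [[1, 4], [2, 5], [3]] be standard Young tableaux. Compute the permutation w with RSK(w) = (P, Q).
5 2 1 4 3

Reverse the RSK construction: for i from n down to 1, find the cell of Q containing i, remove the entry at that cell from P, and reverse-bump it up through P; the value ejected from row 1 is w(i).

Step i=5: Q has 5 at row 2, column 2; remove 4 from row 2 of P and reverse-bump: 4 enters row 1 and ejects 3. So w(5) = 3. P is now [[1, 4], [2], [5]].
Step i=4: Q has 4 at row 1, column 2; remove that cell from P, ejecting 4. So w(4) = 4. P is now [[1], [2], [5]].
Step i=3: Q has 3 at row 3, column 1; remove 5 from row 3 of P and reverse-bump: 5 enters row 2 and ejects 2; 2 enters row 1 and ejects 1. So w(3) = 1. P is now [[2], [5]].
Step i=2: Q has 2 at row 2, column 1; remove 5 from row 2 of P and reverse-bump: 5 enters row 1 and ejects 2. So w(2) = 2. P is now [[5]].
Step i=1: Q has 1 at row 1, column 1; remove that cell from P, ejecting 5. So w(1) = 5. P is now [].

So w = 5 2 1 4 3.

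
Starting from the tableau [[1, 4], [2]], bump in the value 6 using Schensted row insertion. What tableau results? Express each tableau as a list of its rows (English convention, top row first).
6 is larger than every entry of row 1, so it is appended to row 1. The new tableau is [[1, 4, 6], [2]].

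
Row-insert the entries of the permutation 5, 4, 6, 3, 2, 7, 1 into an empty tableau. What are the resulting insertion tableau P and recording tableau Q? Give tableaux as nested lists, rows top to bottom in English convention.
P = [[1, 6, 7], [2], [3], [4], [5]], Q = [[1, 3, 6], [2], [4], [5], [7]]

Insert each entry of the permutation into P by Schensted row insertion, recording in Q the position of each new cell.

Insert 5: appended to row 1. P = [[5]].
Insert 4: 4 bumps 5 from row 1; 5 starts row 2. P = [[4], [5]].
Insert 6: appended to row 1. P = [[4, 6], [5]].
Insert 3: 3 bumps 4 from row 1; 4 bumps 5 from row 2; 5 starts row 3. P = [[3, 6], [4], [5]].
Insert 2: 2 bumps 3 from row 1; 3 bumps 4 from row 2; 4 bumps 5 from row 3; 5 starts row 4. P = [[2, 6], [3], [4], [5]].
Insert 7: appended to row 1. P = [[2, 6, 7], [3], [4], [5]].
Insert 1: 1 bumps 2 from row 1; 2 bumps 3 from row 2; 3 bumps 4 from row 3; 4 bumps 5 from row 4; 5 starts row 5. P = [[1, 6, 7], [2], [3], [4], [5]].

So P = [[1, 6, 7], [2], [3], [4], [5]], Q = [[1, 3, 6], [2], [4], [5], [7]].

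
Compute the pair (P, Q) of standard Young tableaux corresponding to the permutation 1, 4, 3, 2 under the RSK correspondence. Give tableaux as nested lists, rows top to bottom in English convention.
Insert each entry of the permutation into P by Schensted row insertion, recording in Q the position of each new cell.

After inserting 1: P = [[1]].
After inserting 4: P = [[1, 4]].
After inserting 3: P = [[1, 3], [4]].
After inserting 2: P = [[1, 2], [3], [4]].

So P = [[1, 2], [3], [4]], Q = [[1, 2], [3], [4]].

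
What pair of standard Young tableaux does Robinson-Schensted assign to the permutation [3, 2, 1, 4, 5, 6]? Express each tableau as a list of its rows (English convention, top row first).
P = [[1, 4, 5, 6], [2], [3]], Q = [[1, 4, 5, 6], [2], [3]]

Insert each entry of the permutation into P by Schensted row insertion, recording in Q the position of each new cell.

Insert 3: appended to row 1. P = [[3]].
Insert 2: 2 bumps 3 from row 1; 3 starts row 2. P = [[2], [3]].
Insert 1: 1 bumps 2 from row 1; 2 bumps 3 from row 2; 3 starts row 3. P = [[1], [2], [3]].
Insert 4: appended to row 1. P = [[1, 4], [2], [3]].
Insert 5: appended to row 1. P = [[1, 4, 5], [2], [3]].
Insert 6: appended to row 1. P = [[1, 4, 5, 6], [2], [3]].

So P = [[1, 4, 5, 6], [2], [3]], Q = [[1, 4, 5, 6], [2], [3]].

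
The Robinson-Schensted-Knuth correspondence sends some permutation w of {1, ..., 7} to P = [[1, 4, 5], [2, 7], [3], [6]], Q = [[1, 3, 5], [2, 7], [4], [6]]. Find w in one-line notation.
Reverse RSK: for i = n, n-1, ..., 1, locate i in Q, remove the corresponding corner cell from P, and reverse-bump its entry up through P; the value ejected from row 1 is w(i).

So w = 6 3 4 2 7 1 5.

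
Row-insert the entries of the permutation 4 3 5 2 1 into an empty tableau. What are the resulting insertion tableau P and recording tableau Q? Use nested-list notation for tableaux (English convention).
Insert each entry of the permutation into P by Schensted row insertion, recording in Q the position of each new cell.

Insert 4: appended to row 1. P = [[4]].
Insert 3: 3 bumps 4 from row 1; 4 starts row 2. P = [[3], [4]].
Insert 5: appended to row 1. P = [[3, 5], [4]].
Insert 2: 2 bumps 3 from row 1; 3 bumps 4 from row 2; 4 starts row 3. P = [[2, 5], [3], [4]].
Insert 1: 1 bumps 2 from row 1; 2 bumps 3 from row 2; 3 bumps 4 from row 3; 4 starts row 4. P = [[1, 5], [2], [3], [4]].

So P = [[1, 5], [2], [3], [4]], Q = [[1, 3], [2], [4], [5]].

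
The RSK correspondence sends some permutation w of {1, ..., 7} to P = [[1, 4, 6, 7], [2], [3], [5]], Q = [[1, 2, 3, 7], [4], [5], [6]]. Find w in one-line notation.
3 5 6 4 2 1 7

Reverse the RSK construction: for i from n down to 1, find the cell of Q containing i, remove the entry at that cell from P, and reverse-bump it up through P; the value ejected from row 1 is w(i).

Step i=7: Q has 7 at row 1, column 4; remove that cell from P, ejecting 7. So w(7) = 7. P is now [[1, 4, 6], [2], [3], [5]].
Step i=6: Q has 6 at row 4, column 1; remove 5 from row 4 of P and reverse-bump: 5 enters row 3 and ejects 3; 3 enters row 2 and ejects 2; 2 enters row 1 and ejects 1. So w(6) = 1. P is now [[2, 4, 6], [3], [5]].
Step i=5: Q has 5 at row 3, column 1; remove 5 from row 3 of P and reverse-bump: 5 enters row 2 and ejects 3; 3 enters row 1 and ejects 2. So w(5) = 2. P is now [[3, 4, 6], [5]].
Step i=4: Q has 4 at row 2, column 1; remove 5 from row 2 of P and reverse-bump: 5 enters row 1 and ejects 4. So w(4) = 4. P is now [[3, 5, 6]].
Step i=3: Q has 3 at row 1, column 3; remove that cell from P, ejecting 6. So w(3) = 6. P is now [[3, 5]].
Step i=2: Q has 2 at row 1, column 2; remove that cell from P, ejecting 5. So w(2) = 5. P is now [[3]].
Step i=1: Q has 1 at row 1, column 1; remove that cell from P, ejecting 3. So w(1) = 3. P is now [].

So w = 3 5 6 4 2 1 7.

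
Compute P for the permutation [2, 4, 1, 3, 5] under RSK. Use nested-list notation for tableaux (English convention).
Insert 2: appended to row 1. P = [[2]].
Insert 4: appended to row 1. P = [[2, 4]].
Insert 1: 1 bumps 2 from row 1; 2 starts row 2. P = [[1, 4], [2]].
Insert 3: 3 bumps 4 from row 1; 4 appends to row 2. P = [[1, 3], [2, 4]].
Insert 5: appended to row 1. P = [[1, 3, 5], [2, 4]].

So P = [[1, 3, 5], [2, 4]].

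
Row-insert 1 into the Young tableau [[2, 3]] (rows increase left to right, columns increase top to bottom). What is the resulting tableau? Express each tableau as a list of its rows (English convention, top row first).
In row 1, 1 replaces 2 (the leftmost entry greater than 1); 2 is bumped to row 2. 2 starts a new row 2. The new tableau is [[1, 3], [2]].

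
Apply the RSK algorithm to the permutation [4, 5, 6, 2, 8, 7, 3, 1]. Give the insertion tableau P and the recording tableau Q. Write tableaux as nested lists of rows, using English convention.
P = [[1, 3, 6, 7], [2, 5], [4], [8]], Q = [[1, 2, 3, 5], [4, 6], [7], [8]]

Insert each entry of the permutation into P by Schensted row insertion, recording in Q the position of each new cell.

Insert 4: appended to row 1. P = [[4]].
Insert 5: appended to row 1. P = [[4, 5]].
Insert 6: appended to row 1. P = [[4, 5, 6]].
Insert 2: 2 bumps 4 from row 1; 4 starts row 2. P = [[2, 5, 6], [4]].
Insert 8: appended to row 1. P = [[2, 5, 6, 8], [4]].
Insert 7: 7 bumps 8 from row 1; 8 appends to row 2. P = [[2, 5, 6, 7], [4, 8]].
Insert 3: 3 bumps 5 from row 1; 5 bumps 8 from row 2; 8 starts row 3. P = [[2, 3, 6, 7], [4, 5], [8]].
Insert 1: 1 bumps 2 from row 1; 2 bumps 4 from row 2; 4 bumps 8 from row 3; 8 starts row 4. P = [[1, 3, 6, 7], [2, 5], [4], [8]].

So P = [[1, 3, 6, 7], [2, 5], [4], [8]], Q = [[1, 2, 3, 5], [4, 6], [7], [8]].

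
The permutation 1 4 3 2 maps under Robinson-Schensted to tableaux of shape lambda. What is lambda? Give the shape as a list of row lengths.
[2, 1, 1]

Row-insert each entry into an empty tableau.

After inserting 1: P = [[1]].
After inserting 4: P = [[1, 4]].
After inserting 3: P = [[1, 3], [4]].
After inserting 2: P = [[1, 2], [3], [4]].

The final insertion tableau P = [[1, 2], [3], [4]] has shape [2, 1, 1].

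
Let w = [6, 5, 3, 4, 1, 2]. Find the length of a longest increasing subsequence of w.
2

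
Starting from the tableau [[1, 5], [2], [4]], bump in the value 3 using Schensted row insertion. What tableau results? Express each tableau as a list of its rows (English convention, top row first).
In row 1, 3 replaces 5 (the leftmost entry greater than 3); 5 is bumped to row 2. 5 is appended to row 2. The new tableau is [[1, 3], [2, 5], [4]].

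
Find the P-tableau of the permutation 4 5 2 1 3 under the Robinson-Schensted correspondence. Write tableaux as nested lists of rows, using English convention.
P = [[1, 3], [2, 5], [4]]

Insert 4: appended to row 1. P = [[4]].
Insert 5: appended to row 1. P = [[4, 5]].
Insert 2: 2 bumps 4 from row 1; 4 starts row 2. P = [[2, 5], [4]].
Insert 1: 1 bumps 2 from row 1; 2 bumps 4 from row 2; 4 starts row 3. P = [[1, 5], [2], [4]].
Insert 3: 3 bumps 5 from row 1; 5 appends to row 2. P = [[1, 3], [2, 5], [4]].

So P = [[1, 3], [2, 5], [4]].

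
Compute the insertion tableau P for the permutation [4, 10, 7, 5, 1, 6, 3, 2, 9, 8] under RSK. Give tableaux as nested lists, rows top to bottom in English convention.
P = [[1, 2, 6, 8], [3, 5, 9], [4], [7], [10]]

After inserting 4: P = [[4]].
After inserting 10: P = [[4, 10]].
After inserting 7: P = [[4, 7], [10]].
After inserting 5: P = [[4, 5], [7], [10]].
After inserting 1: P = [[1, 5], [4], [7], [10]].
After inserting 6: P = [[1, 5, 6], [4], [7], [10]].
After inserting 3: P = [[1, 3, 6], [4, 5], [7], [10]].
After inserting 2: P = [[1, 2, 6], [3, 5], [4], [7], [10]].
After inserting 9: P = [[1, 2, 6, 9], [3, 5], [4], [7], [10]].
After inserting 8: P = [[1, 2, 6, 8], [3, 5, 9], [4], [7], [10]].

So P = [[1, 2, 6, 8], [3, 5, 9], [4], [7], [10]].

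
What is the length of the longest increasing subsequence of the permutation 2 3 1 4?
3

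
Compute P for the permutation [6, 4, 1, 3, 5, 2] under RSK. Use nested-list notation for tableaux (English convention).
After inserting 6: P = [[6]].
After inserting 4: P = [[4], [6]].
After inserting 1: P = [[1], [4], [6]].
After inserting 3: P = [[1, 3], [4], [6]].
After inserting 5: P = [[1, 3, 5], [4], [6]].
After inserting 2: P = [[1, 2, 5], [3], [4], [6]].

So P = [[1, 2, 5], [3], [4], [6]].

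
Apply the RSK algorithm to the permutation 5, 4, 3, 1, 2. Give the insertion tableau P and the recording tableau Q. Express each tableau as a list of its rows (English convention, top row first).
Insert each entry of the permutation into P by Schensted row insertion, recording in Q the position of each new cell.

Insert 5: appended to row 1. P = [[5]].
Insert 4: 4 bumps 5 from row 1; 5 starts row 2. P = [[4], [5]].
Insert 3: 3 bumps 4 from row 1; 4 bumps 5 from row 2; 5 starts row 3. P = [[3], [4], [5]].
Insert 1: 1 bumps 3 from row 1; 3 bumps 4 from row 2; 4 bumps 5 from row 3; 5 starts row 4. P = [[1], [3], [4], [5]].
Insert 2: appended to row 1. P = [[1, 2], [3], [4], [5]].

So P = [[1, 2], [3], [4], [5]], Q = [[1, 5], [2], [3], [4]].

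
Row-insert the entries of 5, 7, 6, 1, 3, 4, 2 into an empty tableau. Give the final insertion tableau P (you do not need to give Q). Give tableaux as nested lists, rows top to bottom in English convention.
Insert 5: appended to row 1. P = [[5]].
Insert 7: appended to row 1. P = [[5, 7]].
Insert 6: 6 bumps 7 from row 1; 7 starts row 2. P = [[5, 6], [7]].
Insert 1: 1 bumps 5 from row 1; 5 bumps 7 from row 2; 7 starts row 3. P = [[1, 6], [5], [7]].
Insert 3: 3 bumps 6 from row 1; 6 appends to row 2. P = [[1, 3], [5, 6], [7]].
Insert 4: appended to row 1. P = [[1, 3, 4], [5, 6], [7]].
Insert 2: 2 bumps 3 from row 1; 3 bumps 5 from row 2; 5 bumps 7 from row 3; 7 starts row 4. P = [[1, 2, 4], [3, 6], [5], [7]].

So P = [[1, 2, 4], [3, 6], [5], [7]].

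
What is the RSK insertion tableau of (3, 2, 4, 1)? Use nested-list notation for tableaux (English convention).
P = [[1, 4], [2], [3]]

Insert 3: appended to row 1. P = [[3]].
Insert 2: 2 bumps 3 from row 1; 3 starts row 2. P = [[2], [3]].
Insert 4: appended to row 1. P = [[2, 4], [3]].
Insert 1: 1 bumps 2 from row 1; 2 bumps 3 from row 2; 3 starts row 3. P = [[1, 4], [2], [3]].

So P = [[1, 4], [2], [3]].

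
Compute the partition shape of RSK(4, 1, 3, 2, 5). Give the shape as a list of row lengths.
Row-insert each entry into an empty tableau.

After inserting 4: P = [[4]].
After inserting 1: P = [[1], [4]].
After inserting 3: P = [[1, 3], [4]].
After inserting 2: P = [[1, 2], [3], [4]].
After inserting 5: P = [[1, 2, 5], [3], [4]].

The final insertion tableau P = [[1, 2, 5], [3], [4]] has shape [3, 1, 1].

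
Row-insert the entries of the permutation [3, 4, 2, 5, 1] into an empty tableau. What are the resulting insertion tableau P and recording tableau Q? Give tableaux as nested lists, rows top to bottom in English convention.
P = [[1, 4, 5], [2], [3]], Q = [[1, 2, 4], [3], [5]]

Insert each entry of the permutation into P by Schensted row insertion, recording in Q the position of each new cell.

Insert 3: appended to row 1. P = [[3]].
Insert 4: appended to row 1. P = [[3, 4]].
Insert 2: 2 bumps 3 from row 1; 3 starts row 2. P = [[2, 4], [3]].
Insert 5: appended to row 1. P = [[2, 4, 5], [3]].
Insert 1: 1 bumps 2 from row 1; 2 bumps 3 from row 2; 3 starts row 3. P = [[1, 4, 5], [2], [3]].

So P = [[1, 4, 5], [2], [3]], Q = [[1, 2, 4], [3], [5]].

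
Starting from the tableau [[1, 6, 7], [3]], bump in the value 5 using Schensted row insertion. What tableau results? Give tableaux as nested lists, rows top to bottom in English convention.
[[1, 5, 7], [3, 6]]

In row 1, 5 replaces 6 (the leftmost entry greater than 5); 6 is bumped to row 2. 6 is appended to row 2. The new tableau is [[1, 5, 7], [3, 6]].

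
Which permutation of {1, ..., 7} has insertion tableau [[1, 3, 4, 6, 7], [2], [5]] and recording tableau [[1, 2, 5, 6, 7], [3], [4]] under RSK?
2 5 3 1 4 6 7

Reverse the RSK construction: for i from n down to 1, find the cell of Q containing i, remove the entry at that cell from P, and reverse-bump it up through P; the value ejected from row 1 is w(i).

Step i=7: Q has 7 at row 1, column 5; remove that cell from P, ejecting 7. So w(7) = 7. P is now [[1, 3, 4, 6], [2], [5]].
Step i=6: Q has 6 at row 1, column 4; remove that cell from P, ejecting 6. So w(6) = 6. P is now [[1, 3, 4], [2], [5]].
Step i=5: Q has 5 at row 1, column 3; remove that cell from P, ejecting 4. So w(5) = 4. P is now [[1, 3], [2], [5]].
Step i=4: Q has 4 at row 3, column 1; remove 5 from row 3 of P and reverse-bump: 5 enters row 2 and ejects 2; 2 enters row 1 and ejects 1. So w(4) = 1. P is now [[2, 3], [5]].
Step i=3: Q has 3 at row 2, column 1; remove 5 from row 2 of P and reverse-bump: 5 enters row 1 and ejects 3. So w(3) = 3. P is now [[2, 5]].
Step i=2: Q has 2 at row 1, column 2; remove that cell from P, ejecting 5. So w(2) = 5. P is now [[2]].
Step i=1: Q has 1 at row 1, column 1; remove that cell from P, ejecting 2. So w(1) = 2. P is now [].

So w = 2 5 3 1 4 6 7.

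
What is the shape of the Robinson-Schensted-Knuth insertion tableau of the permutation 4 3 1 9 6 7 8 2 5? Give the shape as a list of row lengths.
[4, 3, 2]

RSK row insertion gives P = [[1, 2, 5, 8], [3, 6, 7], [4, 9]], which has shape [4, 3, 2].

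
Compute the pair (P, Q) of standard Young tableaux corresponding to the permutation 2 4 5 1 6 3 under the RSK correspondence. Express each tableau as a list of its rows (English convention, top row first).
P = [[1, 3, 5, 6], [2, 4]], Q = [[1, 2, 3, 5], [4, 6]]

Insert each entry of the permutation into P by Schensted row insertion, recording in Q the position of each new cell.

Insert 2: appended to row 1. P = [[2]], Q = [[1]].
Insert 4: appended to row 1. P = [[2, 4]], Q = [[1, 2]].
Insert 5: appended to row 1. P = [[2, 4, 5]], Q = [[1, 2, 3]].
Insert 1: 1 bumps 2 from row 1; 2 starts row 2. P = [[1, 4, 5], [2]], Q = [[1, 2, 3], [4]].
Insert 6: appended to row 1. P = [[1, 4, 5, 6], [2]], Q = [[1, 2, 3, 5], [4]].
Insert 3: 3 bumps 4 from row 1; 4 appends to row 2. P = [[1, 3, 5, 6], [2, 4]], Q = [[1, 2, 3, 5], [4, 6]].

So P = [[1, 3, 5, 6], [2, 4]], Q = [[1, 2, 3, 5], [4, 6]].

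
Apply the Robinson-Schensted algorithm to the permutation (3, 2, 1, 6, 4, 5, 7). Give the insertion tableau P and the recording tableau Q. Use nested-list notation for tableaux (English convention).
P = [[1, 4, 5, 7], [2, 6], [3]], Q = [[1, 4, 6, 7], [2, 5], [3]]

Insert each entry of the permutation into P by Schensted row insertion, recording in Q the position of each new cell.

After inserting 3: P = [[3]].
After inserting 2: P = [[2], [3]].
After inserting 1: P = [[1], [2], [3]].
After inserting 6: P = [[1, 6], [2], [3]].
After inserting 4: P = [[1, 4], [2, 6], [3]].
After inserting 5: P = [[1, 4, 5], [2, 6], [3]].
After inserting 7: P = [[1, 4, 5, 7], [2, 6], [3]].

So P = [[1, 4, 5, 7], [2, 6], [3]], Q = [[1, 4, 6, 7], [2, 5], [3]].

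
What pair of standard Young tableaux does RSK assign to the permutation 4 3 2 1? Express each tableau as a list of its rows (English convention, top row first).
P = [[1], [2], [3], [4]], Q = [[1], [2], [3], [4]]

Insert each entry of the permutation into P by Schensted row insertion, recording in Q the position of each new cell.

After inserting 4: P = [[4]].
After inserting 3: P = [[3], [4]].
After inserting 2: P = [[2], [3], [4]].
After inserting 1: P = [[1], [2], [3], [4]].

So P = [[1], [2], [3], [4]], Q = [[1], [2], [3], [4]].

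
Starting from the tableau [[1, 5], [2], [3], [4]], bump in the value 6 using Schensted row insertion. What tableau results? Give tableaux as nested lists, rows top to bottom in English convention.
[[1, 5, 6], [2], [3], [4]]

6 is larger than every entry of row 1, so it is appended to row 1. The new tableau is [[1, 5, 6], [2], [3], [4]].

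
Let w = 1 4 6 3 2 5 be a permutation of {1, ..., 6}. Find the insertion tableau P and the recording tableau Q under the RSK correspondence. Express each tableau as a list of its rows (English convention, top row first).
Insert each entry of the permutation into P by Schensted row insertion, recording in Q the position of each new cell.

Insert 1: appended to row 1. P = [[1]], Q = [[1]].
Insert 4: appended to row 1. P = [[1, 4]], Q = [[1, 2]].
Insert 6: appended to row 1. P = [[1, 4, 6]], Q = [[1, 2, 3]].
Insert 3: 3 bumps 4 from row 1; 4 starts row 2. P = [[1, 3, 6], [4]], Q = [[1, 2, 3], [4]].
Insert 2: 2 bumps 3 from row 1; 3 bumps 4 from row 2; 4 starts row 3. P = [[1, 2, 6], [3], [4]], Q = [[1, 2, 3], [4], [5]].
Insert 5: 5 bumps 6 from row 1; 6 appends to row 2. P = [[1, 2, 5], [3, 6], [4]], Q = [[1, 2, 3], [4, 6], [5]].

So P = [[1, 2, 5], [3, 6], [4]], Q = [[1, 2, 3], [4, 6], [5]].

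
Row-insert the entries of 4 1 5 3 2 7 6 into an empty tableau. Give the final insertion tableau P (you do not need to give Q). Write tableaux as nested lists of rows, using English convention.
After inserting 4: P = [[4]].
After inserting 1: P = [[1], [4]].
After inserting 5: P = [[1, 5], [4]].
After inserting 3: P = [[1, 3], [4, 5]].
After inserting 2: P = [[1, 2], [3, 5], [4]].
After inserting 7: P = [[1, 2, 7], [3, 5], [4]].
After inserting 6: P = [[1, 2, 6], [3, 5, 7], [4]].

So P = [[1, 2, 6], [3, 5, 7], [4]].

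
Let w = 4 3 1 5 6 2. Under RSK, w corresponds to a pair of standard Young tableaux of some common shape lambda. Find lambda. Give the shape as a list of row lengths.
[3, 2, 1]

RSK row insertion gives P = [[1, 2, 6], [3, 5], [4]], which has shape [3, 2, 1].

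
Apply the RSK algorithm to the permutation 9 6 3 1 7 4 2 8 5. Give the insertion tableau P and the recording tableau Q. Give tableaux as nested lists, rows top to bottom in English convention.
P = [[1, 2, 5], [3, 4, 8], [6, 7], [9]], Q = [[1, 5, 8], [2, 6, 9], [3, 7], [4]]

Insert each entry of the permutation into P by Schensted row insertion, recording in Q the position of each new cell.

Insert 9: appended to row 1. P = [[9]], Q = [[1]].
Insert 6: 6 bumps 9 from row 1; 9 starts row 2. P = [[6], [9]], Q = [[1], [2]].
Insert 3: 3 bumps 6 from row 1; 6 bumps 9 from row 2; 9 starts row 3. P = [[3], [6], [9]], Q = [[1], [2], [3]].
Insert 1: 1 bumps 3 from row 1; 3 bumps 6 from row 2; 6 bumps 9 from row 3; 9 starts row 4. P = [[1], [3], [6], [9]], Q = [[1], [2], [3], [4]].
Insert 7: appended to row 1. P = [[1, 7], [3], [6], [9]], Q = [[1, 5], [2], [3], [4]].
Insert 4: 4 bumps 7 from row 1; 7 appends to row 2. P = [[1, 4], [3, 7], [6], [9]], Q = [[1, 5], [2, 6], [3], [4]].
Insert 2: 2 bumps 4 from row 1; 4 bumps 7 from row 2; 7 appends to row 3. P = [[1, 2], [3, 4], [6, 7], [9]], Q = [[1, 5], [2, 6], [3, 7], [4]].
Insert 8: appended to row 1. P = [[1, 2, 8], [3, 4], [6, 7], [9]], Q = [[1, 5, 8], [2, 6], [3, 7], [4]].
Insert 5: 5 bumps 8 from row 1; 8 appends to row 2. P = [[1, 2, 5], [3, 4, 8], [6, 7], [9]], Q = [[1, 5, 8], [2, 6, 9], [3, 7], [4]].

So P = [[1, 2, 5], [3, 4, 8], [6, 7], [9]], Q = [[1, 5, 8], [2, 6, 9], [3, 7], [4]].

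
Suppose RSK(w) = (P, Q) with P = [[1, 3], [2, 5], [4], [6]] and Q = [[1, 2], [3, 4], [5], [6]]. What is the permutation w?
Reverse the RSK construction: for i from n down to 1, find the cell of Q containing i, remove the entry at that cell from P, and reverse-bump it up through P; the value ejected from row 1 is w(i).

Step i=6: Q has 6 at row 4, column 1; remove 6 from row 4 of P and reverse-bump: 6 enters row 3 and ejects 4; 4 enters row 2 and ejects 2; 2 enters row 1 and ejects 1. So w(6) = 1. P is now [[2, 3], [4, 5], [6]].
Step i=5: Q has 5 at row 3, column 1; remove 6 from row 3 of P and reverse-bump: 6 enters row 2 and ejects 5; 5 enters row 1 and ejects 3. So w(5) = 3. P is now [[2, 5], [4, 6]].
Step i=4: Q has 4 at row 2, column 2; remove 6 from row 2 of P and reverse-bump: 6 enters row 1 and ejects 5. So w(4) = 5. P is now [[2, 6], [4]].
Step i=3: Q has 3 at row 2, column 1; remove 4 from row 2 of P and reverse-bump: 4 enters row 1 and ejects 2. So w(3) = 2. P is now [[4, 6]].
Step i=2: Q has 2 at row 1, column 2; remove that cell from P, ejecting 6. So w(2) = 6. P is now [[4]].
Step i=1: Q has 1 at row 1, column 1; remove that cell from P, ejecting 4. So w(1) = 4. P is now [].

So w = 4 6 2 5 3 1.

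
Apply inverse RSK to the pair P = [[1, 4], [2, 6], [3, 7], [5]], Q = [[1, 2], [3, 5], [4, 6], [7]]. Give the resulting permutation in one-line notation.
Reverse the RSK construction: for i from n down to 1, find the cell of Q containing i, remove the entry at that cell from P, and reverse-bump it up through P; the value ejected from row 1 is w(i).

Step i=7: Q has 7 at row 4, column 1; remove 5 from row 4 of P and reverse-bump: 5 enters row 3 and ejects 3; 3 enters row 2 and ejects 2; 2 enters row 1 and ejects 1. So w(7) = 1. P is now [[2, 4], [3, 6], [5, 7]].
Step i=6: Q has 6 at row 3, column 2; remove 7 from row 3 of P and reverse-bump: 7 enters row 2 and ejects 6; 6 enters row 1 and ejects 4. So w(6) = 4. P is now [[2, 6], [3, 7], [5]].
Step i=5: Q has 5 at row 2, column 2; remove 7 from row 2 of P and reverse-bump: 7 enters row 1 and ejects 6. So w(5) = 6. P is now [[2, 7], [3], [5]].
Step i=4: Q has 4 at row 3, column 1; remove 5 from row 3 of P and reverse-bump: 5 enters row 2 and ejects 3; 3 enters row 1 and ejects 2. So w(4) = 2. P is now [[3, 7], [5]].
Step i=3: Q has 3 at row 2, column 1; remove 5 from row 2 of P and reverse-bump: 5 enters row 1 and ejects 3. So w(3) = 3. P is now [[5, 7]].
Step i=2: Q has 2 at row 1, column 2; remove that cell from P, ejecting 7. So w(2) = 7. P is now [[5]].
Step i=1: Q has 1 at row 1, column 1; remove that cell from P, ejecting 5. So w(1) = 5. P is now [].

So w = 5 7 3 2 6 4 1.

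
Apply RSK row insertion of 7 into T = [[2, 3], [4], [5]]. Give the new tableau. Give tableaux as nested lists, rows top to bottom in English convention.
7 is larger than every entry of row 1, so it is appended to row 1. The new tableau is [[2, 3, 7], [4], [5]].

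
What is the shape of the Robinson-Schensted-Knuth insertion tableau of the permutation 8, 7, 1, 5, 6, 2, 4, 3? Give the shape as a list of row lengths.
[3, 2, 1, 1, 1]

Row-insert each entry into an empty tableau.

After inserting 8: P = [[8]].
After inserting 7: P = [[7], [8]].
After inserting 1: P = [[1], [7], [8]].
After inserting 5: P = [[1, 5], [7], [8]].
After inserting 6: P = [[1, 5, 6], [7], [8]].
After inserting 2: P = [[1, 2, 6], [5], [7], [8]].
After inserting 4: P = [[1, 2, 4], [5, 6], [7], [8]].
After inserting 3: P = [[1, 2, 3], [4, 6], [5], [7], [8]].

The final insertion tableau P = [[1, 2, 3], [4, 6], [5], [7], [8]] has shape [3, 2, 1, 1, 1].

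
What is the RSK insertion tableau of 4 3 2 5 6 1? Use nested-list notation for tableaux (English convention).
After inserting 4: P = [[4]].
After inserting 3: P = [[3], [4]].
After inserting 2: P = [[2], [3], [4]].
After inserting 5: P = [[2, 5], [3], [4]].
After inserting 6: P = [[2, 5, 6], [3], [4]].
After inserting 1: P = [[1, 5, 6], [2], [3], [4]].

So P = [[1, 5, 6], [2], [3], [4]].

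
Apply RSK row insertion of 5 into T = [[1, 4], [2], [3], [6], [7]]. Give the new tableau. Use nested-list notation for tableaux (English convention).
[[1, 4, 5], [2], [3], [6], [7]]

5 is larger than every entry of row 1, so it is appended to row 1. The new tableau is [[1, 4, 5], [2], [3], [6], [7]].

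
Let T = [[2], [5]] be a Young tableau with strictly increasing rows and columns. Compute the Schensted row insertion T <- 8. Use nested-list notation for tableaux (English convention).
8 is larger than every entry of row 1, so it is appended to row 1. The new tableau is [[2, 8], [5]].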